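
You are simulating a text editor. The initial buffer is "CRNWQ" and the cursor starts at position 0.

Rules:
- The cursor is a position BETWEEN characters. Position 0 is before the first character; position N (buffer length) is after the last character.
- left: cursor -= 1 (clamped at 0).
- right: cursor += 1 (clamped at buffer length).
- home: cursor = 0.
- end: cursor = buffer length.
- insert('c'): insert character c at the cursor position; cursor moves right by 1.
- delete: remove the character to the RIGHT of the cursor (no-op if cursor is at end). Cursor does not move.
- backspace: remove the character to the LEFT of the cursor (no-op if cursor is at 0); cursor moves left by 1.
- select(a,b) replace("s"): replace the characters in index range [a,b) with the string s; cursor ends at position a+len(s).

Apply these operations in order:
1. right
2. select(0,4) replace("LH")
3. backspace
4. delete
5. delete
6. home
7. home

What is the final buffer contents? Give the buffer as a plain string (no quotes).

Answer: L

Derivation:
After op 1 (right): buf='CRNWQ' cursor=1
After op 2 (select(0,4) replace("LH")): buf='LHQ' cursor=2
After op 3 (backspace): buf='LQ' cursor=1
After op 4 (delete): buf='L' cursor=1
After op 5 (delete): buf='L' cursor=1
After op 6 (home): buf='L' cursor=0
After op 7 (home): buf='L' cursor=0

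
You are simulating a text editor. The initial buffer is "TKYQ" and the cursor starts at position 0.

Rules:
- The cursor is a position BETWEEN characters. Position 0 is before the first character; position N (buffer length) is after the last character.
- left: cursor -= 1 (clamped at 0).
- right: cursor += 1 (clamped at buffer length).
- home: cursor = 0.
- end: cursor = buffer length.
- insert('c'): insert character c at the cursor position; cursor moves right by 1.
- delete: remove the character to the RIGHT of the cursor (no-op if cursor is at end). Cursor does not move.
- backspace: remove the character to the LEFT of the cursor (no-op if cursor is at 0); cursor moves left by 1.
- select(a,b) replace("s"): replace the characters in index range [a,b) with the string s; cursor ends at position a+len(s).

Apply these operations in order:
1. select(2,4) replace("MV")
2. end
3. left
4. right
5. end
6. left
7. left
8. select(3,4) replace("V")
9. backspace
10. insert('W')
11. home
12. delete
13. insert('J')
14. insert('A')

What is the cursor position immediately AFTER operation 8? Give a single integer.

Answer: 4

Derivation:
After op 1 (select(2,4) replace("MV")): buf='TKMV' cursor=4
After op 2 (end): buf='TKMV' cursor=4
After op 3 (left): buf='TKMV' cursor=3
After op 4 (right): buf='TKMV' cursor=4
After op 5 (end): buf='TKMV' cursor=4
After op 6 (left): buf='TKMV' cursor=3
After op 7 (left): buf='TKMV' cursor=2
After op 8 (select(3,4) replace("V")): buf='TKMV' cursor=4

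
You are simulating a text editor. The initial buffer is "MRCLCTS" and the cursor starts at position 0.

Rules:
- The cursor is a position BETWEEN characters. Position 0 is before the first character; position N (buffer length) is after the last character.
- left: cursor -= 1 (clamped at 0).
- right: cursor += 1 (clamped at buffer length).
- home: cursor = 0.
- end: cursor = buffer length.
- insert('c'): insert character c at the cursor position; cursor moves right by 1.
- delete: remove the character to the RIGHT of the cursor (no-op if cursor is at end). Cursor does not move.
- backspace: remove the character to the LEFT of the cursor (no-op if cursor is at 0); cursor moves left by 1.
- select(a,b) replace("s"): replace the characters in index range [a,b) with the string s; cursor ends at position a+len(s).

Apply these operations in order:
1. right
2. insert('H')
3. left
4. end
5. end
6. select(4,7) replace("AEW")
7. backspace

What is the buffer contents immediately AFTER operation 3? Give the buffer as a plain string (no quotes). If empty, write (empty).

Answer: MHRCLCTS

Derivation:
After op 1 (right): buf='MRCLCTS' cursor=1
After op 2 (insert('H')): buf='MHRCLCTS' cursor=2
After op 3 (left): buf='MHRCLCTS' cursor=1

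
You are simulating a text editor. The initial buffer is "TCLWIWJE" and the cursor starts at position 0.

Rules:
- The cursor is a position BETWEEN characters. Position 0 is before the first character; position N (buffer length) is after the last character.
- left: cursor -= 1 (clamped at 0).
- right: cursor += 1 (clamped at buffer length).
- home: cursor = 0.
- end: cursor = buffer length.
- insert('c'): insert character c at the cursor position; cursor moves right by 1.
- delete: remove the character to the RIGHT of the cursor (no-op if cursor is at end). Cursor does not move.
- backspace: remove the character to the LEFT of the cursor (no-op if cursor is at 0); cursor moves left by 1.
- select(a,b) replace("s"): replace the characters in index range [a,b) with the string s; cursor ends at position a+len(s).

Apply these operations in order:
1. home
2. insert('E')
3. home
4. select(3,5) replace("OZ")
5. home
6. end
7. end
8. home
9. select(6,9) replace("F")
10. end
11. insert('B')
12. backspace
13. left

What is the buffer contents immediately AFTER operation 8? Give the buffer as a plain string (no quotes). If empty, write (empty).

Answer: ETCOZIWJE

Derivation:
After op 1 (home): buf='TCLWIWJE' cursor=0
After op 2 (insert('E')): buf='ETCLWIWJE' cursor=1
After op 3 (home): buf='ETCLWIWJE' cursor=0
After op 4 (select(3,5) replace("OZ")): buf='ETCOZIWJE' cursor=5
After op 5 (home): buf='ETCOZIWJE' cursor=0
After op 6 (end): buf='ETCOZIWJE' cursor=9
After op 7 (end): buf='ETCOZIWJE' cursor=9
After op 8 (home): buf='ETCOZIWJE' cursor=0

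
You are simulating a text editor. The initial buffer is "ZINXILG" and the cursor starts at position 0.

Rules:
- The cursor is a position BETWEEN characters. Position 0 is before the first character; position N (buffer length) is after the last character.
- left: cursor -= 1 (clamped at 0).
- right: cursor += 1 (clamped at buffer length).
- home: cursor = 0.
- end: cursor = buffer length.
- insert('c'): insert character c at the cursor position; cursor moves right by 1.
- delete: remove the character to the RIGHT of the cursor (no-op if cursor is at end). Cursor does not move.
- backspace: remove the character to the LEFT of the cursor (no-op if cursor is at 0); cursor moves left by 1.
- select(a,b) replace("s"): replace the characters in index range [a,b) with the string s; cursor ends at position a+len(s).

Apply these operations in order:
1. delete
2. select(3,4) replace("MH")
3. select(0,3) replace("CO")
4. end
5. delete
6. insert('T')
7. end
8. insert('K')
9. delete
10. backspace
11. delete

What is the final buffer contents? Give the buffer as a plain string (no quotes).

After op 1 (delete): buf='INXILG' cursor=0
After op 2 (select(3,4) replace("MH")): buf='INXMHLG' cursor=5
After op 3 (select(0,3) replace("CO")): buf='COMHLG' cursor=2
After op 4 (end): buf='COMHLG' cursor=6
After op 5 (delete): buf='COMHLG' cursor=6
After op 6 (insert('T')): buf='COMHLGT' cursor=7
After op 7 (end): buf='COMHLGT' cursor=7
After op 8 (insert('K')): buf='COMHLGTK' cursor=8
After op 9 (delete): buf='COMHLGTK' cursor=8
After op 10 (backspace): buf='COMHLGT' cursor=7
After op 11 (delete): buf='COMHLGT' cursor=7

Answer: COMHLGT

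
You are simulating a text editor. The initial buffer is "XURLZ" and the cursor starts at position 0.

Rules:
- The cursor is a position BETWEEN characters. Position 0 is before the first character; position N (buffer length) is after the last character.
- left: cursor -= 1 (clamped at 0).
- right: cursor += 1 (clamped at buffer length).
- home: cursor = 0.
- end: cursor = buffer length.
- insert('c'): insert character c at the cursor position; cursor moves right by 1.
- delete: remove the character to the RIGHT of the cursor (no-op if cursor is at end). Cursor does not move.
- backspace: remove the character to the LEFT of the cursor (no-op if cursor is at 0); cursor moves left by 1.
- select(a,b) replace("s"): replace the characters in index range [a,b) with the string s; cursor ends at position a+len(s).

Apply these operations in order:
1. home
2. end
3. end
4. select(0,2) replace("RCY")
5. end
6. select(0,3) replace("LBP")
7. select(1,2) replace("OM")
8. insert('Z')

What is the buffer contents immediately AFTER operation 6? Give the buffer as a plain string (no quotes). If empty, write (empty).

After op 1 (home): buf='XURLZ' cursor=0
After op 2 (end): buf='XURLZ' cursor=5
After op 3 (end): buf='XURLZ' cursor=5
After op 4 (select(0,2) replace("RCY")): buf='RCYRLZ' cursor=3
After op 5 (end): buf='RCYRLZ' cursor=6
After op 6 (select(0,3) replace("LBP")): buf='LBPRLZ' cursor=3

Answer: LBPRLZ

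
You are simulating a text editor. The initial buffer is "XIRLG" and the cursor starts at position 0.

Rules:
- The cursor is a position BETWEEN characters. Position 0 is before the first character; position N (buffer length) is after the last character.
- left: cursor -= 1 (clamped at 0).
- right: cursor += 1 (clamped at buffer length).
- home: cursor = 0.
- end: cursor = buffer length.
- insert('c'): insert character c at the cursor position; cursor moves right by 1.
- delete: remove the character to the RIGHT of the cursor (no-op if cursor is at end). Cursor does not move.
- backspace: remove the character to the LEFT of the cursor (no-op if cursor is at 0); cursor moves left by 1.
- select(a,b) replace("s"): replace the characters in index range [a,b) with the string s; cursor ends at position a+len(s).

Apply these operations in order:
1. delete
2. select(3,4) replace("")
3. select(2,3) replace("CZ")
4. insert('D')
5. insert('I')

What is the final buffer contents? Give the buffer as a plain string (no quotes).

Answer: IRCZDI

Derivation:
After op 1 (delete): buf='IRLG' cursor=0
After op 2 (select(3,4) replace("")): buf='IRL' cursor=3
After op 3 (select(2,3) replace("CZ")): buf='IRCZ' cursor=4
After op 4 (insert('D')): buf='IRCZD' cursor=5
After op 5 (insert('I')): buf='IRCZDI' cursor=6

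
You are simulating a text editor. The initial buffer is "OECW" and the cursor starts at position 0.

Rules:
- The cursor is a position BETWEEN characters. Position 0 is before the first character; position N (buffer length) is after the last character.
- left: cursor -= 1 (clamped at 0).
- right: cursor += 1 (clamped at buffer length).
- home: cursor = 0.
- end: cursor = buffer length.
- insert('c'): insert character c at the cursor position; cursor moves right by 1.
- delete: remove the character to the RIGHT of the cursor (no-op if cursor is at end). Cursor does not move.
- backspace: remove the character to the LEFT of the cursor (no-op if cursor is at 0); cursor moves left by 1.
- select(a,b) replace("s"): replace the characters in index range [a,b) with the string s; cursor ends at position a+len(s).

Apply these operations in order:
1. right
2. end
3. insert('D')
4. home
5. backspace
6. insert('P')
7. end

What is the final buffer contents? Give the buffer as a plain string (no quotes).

After op 1 (right): buf='OECW' cursor=1
After op 2 (end): buf='OECW' cursor=4
After op 3 (insert('D')): buf='OECWD' cursor=5
After op 4 (home): buf='OECWD' cursor=0
After op 5 (backspace): buf='OECWD' cursor=0
After op 6 (insert('P')): buf='POECWD' cursor=1
After op 7 (end): buf='POECWD' cursor=6

Answer: POECWD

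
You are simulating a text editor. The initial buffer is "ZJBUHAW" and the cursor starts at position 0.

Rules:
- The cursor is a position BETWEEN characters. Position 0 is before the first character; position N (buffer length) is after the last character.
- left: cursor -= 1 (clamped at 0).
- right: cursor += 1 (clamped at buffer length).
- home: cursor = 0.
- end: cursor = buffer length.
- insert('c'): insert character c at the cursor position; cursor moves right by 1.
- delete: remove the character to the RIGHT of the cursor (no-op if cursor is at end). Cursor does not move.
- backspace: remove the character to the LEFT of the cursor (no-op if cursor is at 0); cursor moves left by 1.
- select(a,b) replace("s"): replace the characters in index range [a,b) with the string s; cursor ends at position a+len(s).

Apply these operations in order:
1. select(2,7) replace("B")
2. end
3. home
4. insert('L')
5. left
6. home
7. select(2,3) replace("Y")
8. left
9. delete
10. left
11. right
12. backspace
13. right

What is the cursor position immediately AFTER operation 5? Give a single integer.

Answer: 0

Derivation:
After op 1 (select(2,7) replace("B")): buf='ZJB' cursor=3
After op 2 (end): buf='ZJB' cursor=3
After op 3 (home): buf='ZJB' cursor=0
After op 4 (insert('L')): buf='LZJB' cursor=1
After op 5 (left): buf='LZJB' cursor=0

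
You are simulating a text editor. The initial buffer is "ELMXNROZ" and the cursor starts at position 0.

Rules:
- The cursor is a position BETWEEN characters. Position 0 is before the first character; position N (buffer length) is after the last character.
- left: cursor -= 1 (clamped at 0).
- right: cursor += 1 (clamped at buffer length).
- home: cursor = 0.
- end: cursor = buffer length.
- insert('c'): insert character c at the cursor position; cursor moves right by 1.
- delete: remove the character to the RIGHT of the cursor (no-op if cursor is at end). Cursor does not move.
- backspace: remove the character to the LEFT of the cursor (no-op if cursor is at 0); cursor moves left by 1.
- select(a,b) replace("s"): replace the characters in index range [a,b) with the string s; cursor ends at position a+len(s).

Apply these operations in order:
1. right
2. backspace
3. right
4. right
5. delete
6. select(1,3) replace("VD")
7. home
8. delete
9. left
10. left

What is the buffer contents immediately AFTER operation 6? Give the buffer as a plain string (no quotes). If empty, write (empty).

After op 1 (right): buf='ELMXNROZ' cursor=1
After op 2 (backspace): buf='LMXNROZ' cursor=0
After op 3 (right): buf='LMXNROZ' cursor=1
After op 4 (right): buf='LMXNROZ' cursor=2
After op 5 (delete): buf='LMNROZ' cursor=2
After op 6 (select(1,3) replace("VD")): buf='LVDROZ' cursor=3

Answer: LVDROZ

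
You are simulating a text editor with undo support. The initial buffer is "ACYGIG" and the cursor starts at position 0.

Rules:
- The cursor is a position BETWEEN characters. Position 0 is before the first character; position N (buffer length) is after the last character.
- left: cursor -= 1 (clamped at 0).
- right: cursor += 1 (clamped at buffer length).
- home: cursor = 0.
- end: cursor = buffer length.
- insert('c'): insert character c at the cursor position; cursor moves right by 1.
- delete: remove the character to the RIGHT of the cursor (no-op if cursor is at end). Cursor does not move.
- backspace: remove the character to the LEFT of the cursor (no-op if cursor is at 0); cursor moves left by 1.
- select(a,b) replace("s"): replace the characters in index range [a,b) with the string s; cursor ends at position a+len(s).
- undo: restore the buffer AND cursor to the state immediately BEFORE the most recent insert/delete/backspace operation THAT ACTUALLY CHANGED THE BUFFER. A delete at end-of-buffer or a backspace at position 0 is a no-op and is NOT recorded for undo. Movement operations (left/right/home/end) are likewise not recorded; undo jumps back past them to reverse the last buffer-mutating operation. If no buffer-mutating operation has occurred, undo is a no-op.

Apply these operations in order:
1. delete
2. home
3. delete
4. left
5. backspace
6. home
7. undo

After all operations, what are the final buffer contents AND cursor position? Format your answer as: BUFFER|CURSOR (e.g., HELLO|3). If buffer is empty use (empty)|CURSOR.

After op 1 (delete): buf='CYGIG' cursor=0
After op 2 (home): buf='CYGIG' cursor=0
After op 3 (delete): buf='YGIG' cursor=0
After op 4 (left): buf='YGIG' cursor=0
After op 5 (backspace): buf='YGIG' cursor=0
After op 6 (home): buf='YGIG' cursor=0
After op 7 (undo): buf='CYGIG' cursor=0

Answer: CYGIG|0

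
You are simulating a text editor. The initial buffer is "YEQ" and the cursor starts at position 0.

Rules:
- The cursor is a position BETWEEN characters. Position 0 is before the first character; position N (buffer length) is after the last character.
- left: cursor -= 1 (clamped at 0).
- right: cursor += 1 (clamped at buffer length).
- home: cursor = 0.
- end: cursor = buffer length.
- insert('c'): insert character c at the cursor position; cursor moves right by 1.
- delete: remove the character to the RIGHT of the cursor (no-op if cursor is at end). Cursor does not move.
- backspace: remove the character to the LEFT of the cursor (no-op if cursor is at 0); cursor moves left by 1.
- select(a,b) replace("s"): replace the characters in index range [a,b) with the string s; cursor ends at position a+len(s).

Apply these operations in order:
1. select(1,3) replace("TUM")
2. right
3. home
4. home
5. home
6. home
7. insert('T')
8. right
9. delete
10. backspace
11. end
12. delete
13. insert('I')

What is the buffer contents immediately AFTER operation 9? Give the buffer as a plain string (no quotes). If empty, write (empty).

After op 1 (select(1,3) replace("TUM")): buf='YTUM' cursor=4
After op 2 (right): buf='YTUM' cursor=4
After op 3 (home): buf='YTUM' cursor=0
After op 4 (home): buf='YTUM' cursor=0
After op 5 (home): buf='YTUM' cursor=0
After op 6 (home): buf='YTUM' cursor=0
After op 7 (insert('T')): buf='TYTUM' cursor=1
After op 8 (right): buf='TYTUM' cursor=2
After op 9 (delete): buf='TYUM' cursor=2

Answer: TYUM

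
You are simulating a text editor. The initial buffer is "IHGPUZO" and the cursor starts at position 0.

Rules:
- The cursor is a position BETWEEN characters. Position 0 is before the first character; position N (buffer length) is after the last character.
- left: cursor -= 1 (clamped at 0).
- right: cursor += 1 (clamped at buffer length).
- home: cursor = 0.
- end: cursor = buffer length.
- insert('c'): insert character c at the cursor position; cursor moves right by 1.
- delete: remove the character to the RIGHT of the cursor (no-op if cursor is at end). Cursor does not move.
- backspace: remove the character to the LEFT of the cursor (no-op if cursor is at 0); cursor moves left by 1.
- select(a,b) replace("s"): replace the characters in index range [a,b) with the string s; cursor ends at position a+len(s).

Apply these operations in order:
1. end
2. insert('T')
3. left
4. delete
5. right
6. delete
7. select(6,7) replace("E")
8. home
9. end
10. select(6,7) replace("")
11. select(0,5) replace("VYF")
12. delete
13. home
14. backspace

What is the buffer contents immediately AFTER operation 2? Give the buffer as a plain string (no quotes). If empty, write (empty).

After op 1 (end): buf='IHGPUZO' cursor=7
After op 2 (insert('T')): buf='IHGPUZOT' cursor=8

Answer: IHGPUZOT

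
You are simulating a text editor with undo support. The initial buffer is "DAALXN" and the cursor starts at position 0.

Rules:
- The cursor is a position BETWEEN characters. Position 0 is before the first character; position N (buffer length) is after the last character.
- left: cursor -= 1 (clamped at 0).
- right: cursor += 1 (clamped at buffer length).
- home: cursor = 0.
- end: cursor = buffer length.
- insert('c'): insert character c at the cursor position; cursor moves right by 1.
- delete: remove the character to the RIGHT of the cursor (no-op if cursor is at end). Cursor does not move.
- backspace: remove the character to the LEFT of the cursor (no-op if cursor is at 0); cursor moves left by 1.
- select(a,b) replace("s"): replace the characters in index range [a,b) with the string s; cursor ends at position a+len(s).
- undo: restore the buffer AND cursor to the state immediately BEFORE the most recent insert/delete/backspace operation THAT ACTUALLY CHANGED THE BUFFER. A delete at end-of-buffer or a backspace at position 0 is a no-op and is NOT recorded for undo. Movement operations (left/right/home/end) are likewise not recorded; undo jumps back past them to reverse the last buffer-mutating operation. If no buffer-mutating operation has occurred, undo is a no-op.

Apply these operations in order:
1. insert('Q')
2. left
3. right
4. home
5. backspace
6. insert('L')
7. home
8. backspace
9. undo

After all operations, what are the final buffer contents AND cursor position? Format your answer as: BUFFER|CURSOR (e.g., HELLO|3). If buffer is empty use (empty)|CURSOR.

After op 1 (insert('Q')): buf='QDAALXN' cursor=1
After op 2 (left): buf='QDAALXN' cursor=0
After op 3 (right): buf='QDAALXN' cursor=1
After op 4 (home): buf='QDAALXN' cursor=0
After op 5 (backspace): buf='QDAALXN' cursor=0
After op 6 (insert('L')): buf='LQDAALXN' cursor=1
After op 7 (home): buf='LQDAALXN' cursor=0
After op 8 (backspace): buf='LQDAALXN' cursor=0
After op 9 (undo): buf='QDAALXN' cursor=0

Answer: QDAALXN|0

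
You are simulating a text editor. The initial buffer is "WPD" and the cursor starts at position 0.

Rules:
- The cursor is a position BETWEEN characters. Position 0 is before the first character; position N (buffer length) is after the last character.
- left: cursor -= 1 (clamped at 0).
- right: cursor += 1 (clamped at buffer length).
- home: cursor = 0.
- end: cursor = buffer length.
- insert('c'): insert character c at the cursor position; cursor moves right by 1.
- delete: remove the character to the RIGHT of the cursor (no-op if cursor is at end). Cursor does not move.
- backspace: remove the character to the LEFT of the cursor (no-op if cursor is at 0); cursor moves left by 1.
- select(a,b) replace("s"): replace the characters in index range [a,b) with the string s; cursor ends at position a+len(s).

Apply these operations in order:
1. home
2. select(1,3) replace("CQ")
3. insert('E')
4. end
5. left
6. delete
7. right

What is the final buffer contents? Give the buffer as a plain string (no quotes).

Answer: WCQ

Derivation:
After op 1 (home): buf='WPD' cursor=0
After op 2 (select(1,3) replace("CQ")): buf='WCQ' cursor=3
After op 3 (insert('E')): buf='WCQE' cursor=4
After op 4 (end): buf='WCQE' cursor=4
After op 5 (left): buf='WCQE' cursor=3
After op 6 (delete): buf='WCQ' cursor=3
After op 7 (right): buf='WCQ' cursor=3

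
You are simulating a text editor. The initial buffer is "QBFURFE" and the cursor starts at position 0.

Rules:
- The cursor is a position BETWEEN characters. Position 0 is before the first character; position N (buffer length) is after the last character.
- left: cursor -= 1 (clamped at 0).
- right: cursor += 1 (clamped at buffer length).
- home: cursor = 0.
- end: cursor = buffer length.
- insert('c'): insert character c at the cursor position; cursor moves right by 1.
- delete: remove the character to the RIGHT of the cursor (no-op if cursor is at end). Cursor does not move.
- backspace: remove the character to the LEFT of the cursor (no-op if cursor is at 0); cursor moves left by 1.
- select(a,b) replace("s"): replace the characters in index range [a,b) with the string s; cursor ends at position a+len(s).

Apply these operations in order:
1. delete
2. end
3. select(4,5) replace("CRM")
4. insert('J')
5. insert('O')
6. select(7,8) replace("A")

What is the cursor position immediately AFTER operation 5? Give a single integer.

Answer: 9

Derivation:
After op 1 (delete): buf='BFURFE' cursor=0
After op 2 (end): buf='BFURFE' cursor=6
After op 3 (select(4,5) replace("CRM")): buf='BFURCRME' cursor=7
After op 4 (insert('J')): buf='BFURCRMJE' cursor=8
After op 5 (insert('O')): buf='BFURCRMJOE' cursor=9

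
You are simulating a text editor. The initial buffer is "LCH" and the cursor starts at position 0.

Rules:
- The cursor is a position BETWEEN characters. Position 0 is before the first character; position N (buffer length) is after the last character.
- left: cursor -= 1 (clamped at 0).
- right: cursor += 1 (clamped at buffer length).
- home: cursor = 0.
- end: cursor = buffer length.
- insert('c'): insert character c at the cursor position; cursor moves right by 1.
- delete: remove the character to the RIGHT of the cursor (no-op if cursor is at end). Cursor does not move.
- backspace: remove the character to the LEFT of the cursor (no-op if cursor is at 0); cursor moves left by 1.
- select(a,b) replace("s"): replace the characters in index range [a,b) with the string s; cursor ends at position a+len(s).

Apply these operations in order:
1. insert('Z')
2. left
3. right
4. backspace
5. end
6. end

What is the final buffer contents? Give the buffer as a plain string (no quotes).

After op 1 (insert('Z')): buf='ZLCH' cursor=1
After op 2 (left): buf='ZLCH' cursor=0
After op 3 (right): buf='ZLCH' cursor=1
After op 4 (backspace): buf='LCH' cursor=0
After op 5 (end): buf='LCH' cursor=3
After op 6 (end): buf='LCH' cursor=3

Answer: LCH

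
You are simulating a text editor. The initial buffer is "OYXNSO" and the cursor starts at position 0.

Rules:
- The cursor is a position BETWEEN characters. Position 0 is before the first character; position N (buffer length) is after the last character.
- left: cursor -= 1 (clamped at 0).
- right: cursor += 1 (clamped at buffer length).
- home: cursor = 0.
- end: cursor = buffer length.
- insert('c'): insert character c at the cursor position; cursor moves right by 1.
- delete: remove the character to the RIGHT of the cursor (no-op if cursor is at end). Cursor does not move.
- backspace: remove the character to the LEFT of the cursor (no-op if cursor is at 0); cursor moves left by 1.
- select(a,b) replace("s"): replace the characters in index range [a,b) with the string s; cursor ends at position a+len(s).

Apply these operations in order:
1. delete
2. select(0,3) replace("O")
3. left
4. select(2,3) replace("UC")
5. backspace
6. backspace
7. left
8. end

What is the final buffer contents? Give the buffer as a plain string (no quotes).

After op 1 (delete): buf='YXNSO' cursor=0
After op 2 (select(0,3) replace("O")): buf='OSO' cursor=1
After op 3 (left): buf='OSO' cursor=0
After op 4 (select(2,3) replace("UC")): buf='OSUC' cursor=4
After op 5 (backspace): buf='OSU' cursor=3
After op 6 (backspace): buf='OS' cursor=2
After op 7 (left): buf='OS' cursor=1
After op 8 (end): buf='OS' cursor=2

Answer: OS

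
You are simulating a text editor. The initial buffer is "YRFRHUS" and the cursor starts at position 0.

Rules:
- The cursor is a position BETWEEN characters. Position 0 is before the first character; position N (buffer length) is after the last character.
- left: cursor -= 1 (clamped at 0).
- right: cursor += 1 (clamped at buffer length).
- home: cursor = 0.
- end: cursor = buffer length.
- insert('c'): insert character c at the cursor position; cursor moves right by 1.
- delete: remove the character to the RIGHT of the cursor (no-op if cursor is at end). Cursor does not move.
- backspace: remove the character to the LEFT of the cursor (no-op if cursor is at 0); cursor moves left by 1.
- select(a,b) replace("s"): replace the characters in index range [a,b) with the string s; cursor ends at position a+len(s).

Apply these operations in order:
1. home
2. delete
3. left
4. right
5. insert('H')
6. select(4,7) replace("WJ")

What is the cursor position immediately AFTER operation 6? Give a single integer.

Answer: 6

Derivation:
After op 1 (home): buf='YRFRHUS' cursor=0
After op 2 (delete): buf='RFRHUS' cursor=0
After op 3 (left): buf='RFRHUS' cursor=0
After op 4 (right): buf='RFRHUS' cursor=1
After op 5 (insert('H')): buf='RHFRHUS' cursor=2
After op 6 (select(4,7) replace("WJ")): buf='RHFRWJ' cursor=6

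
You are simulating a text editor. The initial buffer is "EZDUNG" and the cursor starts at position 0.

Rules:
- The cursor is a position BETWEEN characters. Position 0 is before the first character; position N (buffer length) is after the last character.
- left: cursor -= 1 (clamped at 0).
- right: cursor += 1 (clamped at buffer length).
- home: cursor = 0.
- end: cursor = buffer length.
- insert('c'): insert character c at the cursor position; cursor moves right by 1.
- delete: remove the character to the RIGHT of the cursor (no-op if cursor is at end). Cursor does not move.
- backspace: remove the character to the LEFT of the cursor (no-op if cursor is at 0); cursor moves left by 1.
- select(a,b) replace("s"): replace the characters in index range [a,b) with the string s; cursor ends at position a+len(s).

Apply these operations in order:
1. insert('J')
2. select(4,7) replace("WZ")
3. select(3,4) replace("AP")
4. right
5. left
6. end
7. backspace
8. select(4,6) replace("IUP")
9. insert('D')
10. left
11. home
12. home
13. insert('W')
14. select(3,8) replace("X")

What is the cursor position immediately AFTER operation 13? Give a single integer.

After op 1 (insert('J')): buf='JEZDUNG' cursor=1
After op 2 (select(4,7) replace("WZ")): buf='JEZDWZ' cursor=6
After op 3 (select(3,4) replace("AP")): buf='JEZAPWZ' cursor=5
After op 4 (right): buf='JEZAPWZ' cursor=6
After op 5 (left): buf='JEZAPWZ' cursor=5
After op 6 (end): buf='JEZAPWZ' cursor=7
After op 7 (backspace): buf='JEZAPW' cursor=6
After op 8 (select(4,6) replace("IUP")): buf='JEZAIUP' cursor=7
After op 9 (insert('D')): buf='JEZAIUPD' cursor=8
After op 10 (left): buf='JEZAIUPD' cursor=7
After op 11 (home): buf='JEZAIUPD' cursor=0
After op 12 (home): buf='JEZAIUPD' cursor=0
After op 13 (insert('W')): buf='WJEZAIUPD' cursor=1

Answer: 1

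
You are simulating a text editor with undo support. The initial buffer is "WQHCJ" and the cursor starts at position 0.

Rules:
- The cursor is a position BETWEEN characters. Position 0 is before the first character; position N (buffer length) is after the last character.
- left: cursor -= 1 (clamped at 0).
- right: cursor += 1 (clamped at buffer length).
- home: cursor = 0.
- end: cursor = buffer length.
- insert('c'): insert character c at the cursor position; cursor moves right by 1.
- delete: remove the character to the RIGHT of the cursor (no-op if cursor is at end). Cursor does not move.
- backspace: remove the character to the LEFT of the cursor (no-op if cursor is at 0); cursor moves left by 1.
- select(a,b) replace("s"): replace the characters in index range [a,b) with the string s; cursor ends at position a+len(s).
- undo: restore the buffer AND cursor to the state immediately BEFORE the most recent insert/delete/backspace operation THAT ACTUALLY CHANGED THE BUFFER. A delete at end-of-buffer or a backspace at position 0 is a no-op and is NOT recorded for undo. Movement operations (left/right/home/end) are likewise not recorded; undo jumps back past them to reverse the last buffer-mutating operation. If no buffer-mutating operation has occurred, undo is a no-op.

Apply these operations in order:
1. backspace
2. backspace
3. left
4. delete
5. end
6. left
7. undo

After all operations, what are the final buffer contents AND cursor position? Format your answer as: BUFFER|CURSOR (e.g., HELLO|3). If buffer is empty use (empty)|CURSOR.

After op 1 (backspace): buf='WQHCJ' cursor=0
After op 2 (backspace): buf='WQHCJ' cursor=0
After op 3 (left): buf='WQHCJ' cursor=0
After op 4 (delete): buf='QHCJ' cursor=0
After op 5 (end): buf='QHCJ' cursor=4
After op 6 (left): buf='QHCJ' cursor=3
After op 7 (undo): buf='WQHCJ' cursor=0

Answer: WQHCJ|0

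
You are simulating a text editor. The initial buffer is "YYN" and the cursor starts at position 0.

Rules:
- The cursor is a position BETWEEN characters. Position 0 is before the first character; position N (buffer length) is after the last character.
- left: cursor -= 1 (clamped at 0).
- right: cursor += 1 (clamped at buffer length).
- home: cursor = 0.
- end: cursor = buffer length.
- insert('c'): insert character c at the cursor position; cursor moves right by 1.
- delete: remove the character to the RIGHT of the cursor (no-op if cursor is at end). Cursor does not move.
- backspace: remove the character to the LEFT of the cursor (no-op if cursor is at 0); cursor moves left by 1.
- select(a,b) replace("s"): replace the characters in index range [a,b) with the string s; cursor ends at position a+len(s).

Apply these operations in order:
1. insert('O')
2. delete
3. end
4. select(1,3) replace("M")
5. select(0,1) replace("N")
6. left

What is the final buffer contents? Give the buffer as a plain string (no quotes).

Answer: NM

Derivation:
After op 1 (insert('O')): buf='OYYN' cursor=1
After op 2 (delete): buf='OYN' cursor=1
After op 3 (end): buf='OYN' cursor=3
After op 4 (select(1,3) replace("M")): buf='OM' cursor=2
After op 5 (select(0,1) replace("N")): buf='NM' cursor=1
After op 6 (left): buf='NM' cursor=0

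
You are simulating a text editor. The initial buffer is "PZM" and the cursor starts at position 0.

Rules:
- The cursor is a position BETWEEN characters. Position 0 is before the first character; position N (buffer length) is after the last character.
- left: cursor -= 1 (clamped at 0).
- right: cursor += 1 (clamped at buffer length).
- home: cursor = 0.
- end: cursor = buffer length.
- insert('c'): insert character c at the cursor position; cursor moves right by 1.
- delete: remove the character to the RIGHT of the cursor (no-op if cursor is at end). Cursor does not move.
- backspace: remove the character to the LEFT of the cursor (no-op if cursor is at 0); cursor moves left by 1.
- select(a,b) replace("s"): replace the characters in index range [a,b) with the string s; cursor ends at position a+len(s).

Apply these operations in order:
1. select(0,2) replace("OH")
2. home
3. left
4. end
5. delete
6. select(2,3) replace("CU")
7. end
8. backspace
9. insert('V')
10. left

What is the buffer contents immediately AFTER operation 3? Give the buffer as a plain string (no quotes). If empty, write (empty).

After op 1 (select(0,2) replace("OH")): buf='OHM' cursor=2
After op 2 (home): buf='OHM' cursor=0
After op 3 (left): buf='OHM' cursor=0

Answer: OHM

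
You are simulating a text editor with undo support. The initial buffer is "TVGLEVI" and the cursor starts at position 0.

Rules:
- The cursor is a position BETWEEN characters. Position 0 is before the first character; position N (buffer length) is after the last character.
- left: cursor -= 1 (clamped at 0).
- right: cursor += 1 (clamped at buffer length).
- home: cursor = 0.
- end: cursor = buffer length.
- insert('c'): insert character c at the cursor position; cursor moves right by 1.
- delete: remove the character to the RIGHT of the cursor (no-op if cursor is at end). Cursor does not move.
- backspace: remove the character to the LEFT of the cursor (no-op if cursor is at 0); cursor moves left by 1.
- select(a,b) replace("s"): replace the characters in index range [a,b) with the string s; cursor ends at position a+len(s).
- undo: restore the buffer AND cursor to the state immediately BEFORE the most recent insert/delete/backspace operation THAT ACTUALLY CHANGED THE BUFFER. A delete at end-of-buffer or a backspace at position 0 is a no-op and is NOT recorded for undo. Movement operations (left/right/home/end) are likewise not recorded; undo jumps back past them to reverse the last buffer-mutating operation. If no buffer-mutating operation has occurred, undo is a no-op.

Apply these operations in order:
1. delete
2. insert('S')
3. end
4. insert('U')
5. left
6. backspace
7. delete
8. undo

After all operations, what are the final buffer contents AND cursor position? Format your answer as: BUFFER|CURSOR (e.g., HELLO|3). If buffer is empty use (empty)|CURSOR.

Answer: SVGLEVU|6

Derivation:
After op 1 (delete): buf='VGLEVI' cursor=0
After op 2 (insert('S')): buf='SVGLEVI' cursor=1
After op 3 (end): buf='SVGLEVI' cursor=7
After op 4 (insert('U')): buf='SVGLEVIU' cursor=8
After op 5 (left): buf='SVGLEVIU' cursor=7
After op 6 (backspace): buf='SVGLEVU' cursor=6
After op 7 (delete): buf='SVGLEV' cursor=6
After op 8 (undo): buf='SVGLEVU' cursor=6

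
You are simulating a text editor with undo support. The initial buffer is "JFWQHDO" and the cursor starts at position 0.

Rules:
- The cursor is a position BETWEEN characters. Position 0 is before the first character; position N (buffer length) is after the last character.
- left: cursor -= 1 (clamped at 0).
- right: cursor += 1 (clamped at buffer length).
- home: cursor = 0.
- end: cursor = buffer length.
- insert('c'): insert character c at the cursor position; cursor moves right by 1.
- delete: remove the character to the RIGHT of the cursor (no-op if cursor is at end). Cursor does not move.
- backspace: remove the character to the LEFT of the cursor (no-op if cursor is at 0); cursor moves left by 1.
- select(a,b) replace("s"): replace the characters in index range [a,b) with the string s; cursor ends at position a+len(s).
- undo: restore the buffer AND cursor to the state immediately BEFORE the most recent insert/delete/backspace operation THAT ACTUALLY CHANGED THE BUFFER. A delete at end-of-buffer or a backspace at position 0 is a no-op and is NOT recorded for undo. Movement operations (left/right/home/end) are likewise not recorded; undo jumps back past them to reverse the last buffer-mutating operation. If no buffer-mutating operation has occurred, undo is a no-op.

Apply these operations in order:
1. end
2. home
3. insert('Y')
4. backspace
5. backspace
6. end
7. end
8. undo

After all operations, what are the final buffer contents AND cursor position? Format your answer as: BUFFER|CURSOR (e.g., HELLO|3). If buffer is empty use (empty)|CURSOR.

Answer: YJFWQHDO|1

Derivation:
After op 1 (end): buf='JFWQHDO' cursor=7
After op 2 (home): buf='JFWQHDO' cursor=0
After op 3 (insert('Y')): buf='YJFWQHDO' cursor=1
After op 4 (backspace): buf='JFWQHDO' cursor=0
After op 5 (backspace): buf='JFWQHDO' cursor=0
After op 6 (end): buf='JFWQHDO' cursor=7
After op 7 (end): buf='JFWQHDO' cursor=7
After op 8 (undo): buf='YJFWQHDO' cursor=1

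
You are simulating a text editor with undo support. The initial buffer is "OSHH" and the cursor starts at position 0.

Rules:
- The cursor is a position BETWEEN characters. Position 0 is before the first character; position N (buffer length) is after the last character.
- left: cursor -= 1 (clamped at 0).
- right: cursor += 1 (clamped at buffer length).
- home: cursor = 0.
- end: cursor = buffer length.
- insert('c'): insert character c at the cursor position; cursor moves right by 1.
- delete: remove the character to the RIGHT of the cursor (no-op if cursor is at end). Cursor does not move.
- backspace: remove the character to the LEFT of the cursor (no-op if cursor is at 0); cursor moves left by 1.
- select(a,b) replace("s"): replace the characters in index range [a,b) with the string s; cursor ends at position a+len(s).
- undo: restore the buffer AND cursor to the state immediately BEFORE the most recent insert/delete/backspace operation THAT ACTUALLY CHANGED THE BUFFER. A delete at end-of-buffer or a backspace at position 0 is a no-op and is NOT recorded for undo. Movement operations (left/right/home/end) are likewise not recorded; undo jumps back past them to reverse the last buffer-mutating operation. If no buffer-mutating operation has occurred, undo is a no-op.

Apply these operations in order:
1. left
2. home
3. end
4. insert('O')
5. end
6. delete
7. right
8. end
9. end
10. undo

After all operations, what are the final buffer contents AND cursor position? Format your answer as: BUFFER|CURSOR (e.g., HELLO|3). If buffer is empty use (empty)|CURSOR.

After op 1 (left): buf='OSHH' cursor=0
After op 2 (home): buf='OSHH' cursor=0
After op 3 (end): buf='OSHH' cursor=4
After op 4 (insert('O')): buf='OSHHO' cursor=5
After op 5 (end): buf='OSHHO' cursor=5
After op 6 (delete): buf='OSHHO' cursor=5
After op 7 (right): buf='OSHHO' cursor=5
After op 8 (end): buf='OSHHO' cursor=5
After op 9 (end): buf='OSHHO' cursor=5
After op 10 (undo): buf='OSHH' cursor=4

Answer: OSHH|4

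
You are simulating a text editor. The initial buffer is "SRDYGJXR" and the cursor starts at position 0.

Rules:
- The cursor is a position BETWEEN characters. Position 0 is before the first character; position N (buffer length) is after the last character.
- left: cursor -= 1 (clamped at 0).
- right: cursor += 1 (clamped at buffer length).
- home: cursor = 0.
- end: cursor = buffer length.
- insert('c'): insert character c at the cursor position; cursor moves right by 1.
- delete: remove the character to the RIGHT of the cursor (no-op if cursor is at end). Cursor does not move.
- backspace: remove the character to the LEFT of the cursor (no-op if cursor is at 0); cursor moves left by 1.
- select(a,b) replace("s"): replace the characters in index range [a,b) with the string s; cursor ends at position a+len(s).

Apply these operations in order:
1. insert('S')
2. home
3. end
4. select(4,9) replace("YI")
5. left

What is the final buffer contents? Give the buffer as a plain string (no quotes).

After op 1 (insert('S')): buf='SSRDYGJXR' cursor=1
After op 2 (home): buf='SSRDYGJXR' cursor=0
After op 3 (end): buf='SSRDYGJXR' cursor=9
After op 4 (select(4,9) replace("YI")): buf='SSRDYI' cursor=6
After op 5 (left): buf='SSRDYI' cursor=5

Answer: SSRDYI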